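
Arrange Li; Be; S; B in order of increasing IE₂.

Be < S < B < Li

After 1 electron has been removed, what remains? Li⁺ is the bare [He] core; Be⁺ still has 1 valence electron; S⁺ still has 5 valence electrons; B⁺ still has 2 valence electrons.
Pulling an electron out of a noble-gas core costs far more than removing a remaining valence electron, so Li sits at the high end of IE_2.
Valence configurations: Be⁺ [He]2s¹, S⁺ [Ne]3s²3p³, B⁺ [He]2s².
Tabulated IE_2 (kJ/mol): Li 7298, Be 1757, S 2252, B 2427.
So the second ionization energies run Be < S < B < Li.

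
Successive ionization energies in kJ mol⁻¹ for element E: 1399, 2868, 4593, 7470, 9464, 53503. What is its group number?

Group 15

Look for the largest jump between consecutive ionization energies: IE6/IE5 ≈ 5.7, far larger than any earlier ratio.
That jump marks the point where a core electron is being removed. So the atom has 5 valence electrons.
A main-group element with 5 valence electrons is in group 15.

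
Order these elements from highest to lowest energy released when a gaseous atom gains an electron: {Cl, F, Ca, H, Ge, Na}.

Cl > F > Ge > H > Na > Ca

Atoms with high Z_eff and room in the valence shell (especially the halogens) have the most exothermic electron affinities.
These span different periods and groups, so the two trends combine.
Na > Ca: period and group pull opposite ways; the down-group shift dominates (53 vs 2 kJ/mol).
H > Na: they share group 1; the group trend gives H the larger value.
Ge > H: the two effects oppose for this pair; the across-period effect wins (119 vs 73 kJ/mol).
F > Ge: relative to Ge, both the across-period and down-group shifts push F's electron affinity up.
Cl > F: this pair runs against the simple trend — see the exception note.
Note the exception: Cl has a higher electron affinity than F, contrary to the simple trend — F's small 2p subshell makes the incoming electron feel strong e⁻–e⁻ repulsion, so Cl actually releases more energy on gaining an electron.
Approximate values (kJ/mol): H 73, F 328, Na 53, Cl 349, Ca 2, Ge 119.
So from highest to lowest: Cl > F > Ge > H > Na > Ca.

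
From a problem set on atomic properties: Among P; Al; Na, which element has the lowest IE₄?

IE_4 is the cost of taking one more electron from the +3 cation: P³⁺ still has 2 valence electrons; Al³⁺ is the bare [Ne] core; Na³⁺ is already 2 electrons into the core.
Core electrons are held far more tightly than valence electrons, so Na and Al top the IE_4 order.
Tabulated IE_4 (kJ/mol): P 4964, Al 11577, Na 9543.
So the fourth ionization energies run P < Na < Al.

P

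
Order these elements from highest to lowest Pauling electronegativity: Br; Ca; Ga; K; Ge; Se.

Br, Se, Ge, Ga, Ca, K

K is in period 4, group 1; Ca is in period 4, group 2; Ga is in period 4, group 13; Ge is in period 4, group 14; Se is in period 4, group 16; Br is in period 4, group 17.
Atoms toward the upper right of the periodic table pull bonding electrons most strongly.
All lie in period 4, so electronegativity increases left to right.
So from highest to lowest: Br > Se > Ge > Ga > Ca > K.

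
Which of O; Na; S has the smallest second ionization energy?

S

Consider each +1 ion: O⁺ still has 5 valence electrons; Na⁺ is the bare [Ne] core; S⁺ still has 5 valence electrons.
Pulling an electron out of a noble-gas core costs far more than removing a remaining valence electron, so Na sits at the high end of IE_2.
Valence configurations: O⁺ [He]2s²2p³, S⁺ [Ne]3s²3p³.
Tabulated IE_2 (kJ/mol): O 3388, Na 4562, S 2252.
Overall IE_2 order: S < O < Na.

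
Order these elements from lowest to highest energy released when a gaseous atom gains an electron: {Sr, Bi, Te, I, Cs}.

EA tends to increase across a period and decrease down a group, though the pattern is less regular than for IE or radius.
Neither a single period nor a single group — weigh both effects.
Cs > Sr: this pair runs against the simple trend — see the exception note.
Bi > Cs: both are in period 6; the period trend gives Bi the larger value.
Te > Bi: relative to Bi, both the across-period and down-group shifts push Te's electron affinity up.
I > Te: I lies to the right of Te in period 5, so the across-period effect alone puts I higher.
Note the exception: Cs has a higher electron affinity than Sr, contrary to the simple trend — adding an electron to Sr (ns²) has to open a new, higher-energy np subshell, which is unfavourable.
Approximate values (kJ/mol): Sr 5, Te 190, I 295, Cs 46, Bi 91.
So from lowest to highest: Sr < Cs < Bi < Te < I.

Sr < Cs < Bi < Te < I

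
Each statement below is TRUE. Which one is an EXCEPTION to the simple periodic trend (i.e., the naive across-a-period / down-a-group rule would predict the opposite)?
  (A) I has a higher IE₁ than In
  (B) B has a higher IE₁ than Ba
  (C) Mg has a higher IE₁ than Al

The general trend: IE₁ increases across a period and decreases down a group.
(A) I (period 5, group 17) vs In (period 5, group 13): the stated order agrees with the simple trend.
(B) B (period 2, group 13) vs Ba (period 6, group 2): the stated order agrees with the simple trend.
(C) Mg (period 3, group 2) vs Al (period 3, group 13): the stated order contradicts the simple trend.
The exception is (C): Al's single 3p electron is easier to remove than one from Mg's filled 3s².

(C)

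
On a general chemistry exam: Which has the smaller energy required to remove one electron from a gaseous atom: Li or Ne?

Li is in period 2, group 1; Ne is in period 2, group 18.
First ionization energy rises across a period (greater Z_eff holds electrons more tightly) and falls down a group (valence electrons are farther from the nucleus).
All lie in period 2, so first ionization energy increases left to right.
So Li has the smaller energy required to remove one electron from a gaseous atom (Li < Ne).

Li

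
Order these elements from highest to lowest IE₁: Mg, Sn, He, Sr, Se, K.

Across a period the outer electron is held more tightly (higher IE₁); down a group it sits in a higher shell, more shielded, and comes off more easily.
Here both period and group differ, so the two effects have to be weighed against each other.
Sr > K: the two effects oppose for this pair; the across-period effect wins (550 vs 419 kJ/mol).
Sn > Sr: Sn lies to the right of Sr in period 5, so the across-period effect alone puts Sn higher.
Mg > Sn: the two effects oppose for this pair; the down-group effect wins (738 vs 709 kJ/mol).
Se > Mg: the two effects oppose for this pair; the across-period effect wins (941 vs 738 kJ/mol).
He > Se: both effects reinforce here, so He is clearly the higher of the two.
Approximate values (kJ/mol): He 2372, Mg 738, K 419, Se 941, Sr 550, Sn 709.
So from highest to lowest: He > Se > Mg > Sn > Sr > K.

He, Se, Mg, Sn, Sr, K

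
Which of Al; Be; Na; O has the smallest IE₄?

IE_4 is the cost of taking one more electron from the +3 cation: Al³⁺ is the bare [Ne] core; Be³⁺ is already 1 electron into the core; Na³⁺ is already 2 electrons into the core; O³⁺ still has 3 valence electrons.
Core electrons are held far more tightly than valence electrons, so Na, Al and Be top the IE_4 order.
The numbers (kJ/mol): Al 11577, Be 21007, Na 9543, O 7469.
Putting it together, IE_4: O < Na < Al < Be.

O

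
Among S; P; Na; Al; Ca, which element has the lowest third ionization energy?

Al

The third ionization energy removes an electron from the +2 ion. For each element: S²⁺ still has 4 valence electrons; P²⁺ still has 3 valence electrons; Na²⁺ is already 1 electron into the core; Al²⁺ still has 1 valence electron; Ca²⁺ is the bare [Ar] core.
Pulling an electron out of a noble-gas core costs far more than removing a remaining valence electron, so Ca and Na sit at the high end of IE_3.
Valence configurations: S²⁺ [Ne]3s²3p², P²⁺ [Ne]3s²3p¹, Al²⁺ [Ne]3s¹.
Approximate IE_3 values (kJ/mol): S 3357, P 2914, Na 6910, Al 2745, Ca 4912.
Hence IE_3: Al < P < S < Ca < Na.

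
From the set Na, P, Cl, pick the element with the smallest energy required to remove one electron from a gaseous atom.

Na is in period 3, group 1; P is in period 3, group 15; Cl is in period 3, group 17.
IE₁ increases left→right with effective nuclear charge and decreases top→bottom as the valence shell moves farther out.
All lie in period 3, so first ionization energy increases left to right.
The smallest energy required to remove one electron from a gaseous atom among these belongs to Na.

Na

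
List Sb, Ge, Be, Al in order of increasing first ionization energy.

Al < Ge < Sb < Be

Removing the outermost electron gets harder across a period and easier down a group.
These sit on a diagonal, where the across-period and down-group effects partly cancel.
Ge > Al: the two effects oppose for this pair; the across-period effect wins (762 vs 578 kJ/mol).
Sb > Ge: the two effects oppose for this pair; the across-period effect wins (831 vs 762 kJ/mol).
Be > Sb: period and group pull opposite ways; the down-group shift dominates (900 vs 831 kJ/mol).
Approximate values (kJ/mol): Be 900, Al 578, Ge 762, Sb 831.
So from lowest to highest: Al < Ge < Sb < Be.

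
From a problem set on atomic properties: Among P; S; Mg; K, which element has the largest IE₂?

IE_2 is the cost of taking one more electron from the +1 cation: P⁺ still has 4 valence electrons; S⁺ still has 5 valence electrons; Mg⁺ still has 1 valence electron; K⁺ is the bare [Ar] core.
Pulling an electron out of a noble-gas core costs far more than removing a remaining valence electron, so K sits at the high end of IE_2.
Valence configurations: P⁺ [Ne]3s²3p², S⁺ [Ne]3s²3p³, Mg⁺ [Ne]3s¹.
The numbers (kJ/mol): P 1907, S 2252, Mg 1451, K 3052.
So the second ionization energies run Mg < P < S < K.

K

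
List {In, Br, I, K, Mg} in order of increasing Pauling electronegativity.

Mg is in period 3, group 2; K is in period 4, group 1; Br is in period 4, group 17; In is in period 5, group 13; I is in period 5, group 17.
Smaller atoms with higher effective nuclear charge are more electronegative.
These span different periods and groups, so the two trends combine.
Mg > K: relative to K, both the across-period and down-group shifts push Mg's electronegativity up.
In > Mg: period and group pull opposite ways; the across-period shift dominates (1.78 vs 1.31).
I > In: I lies to the right of In in period 5, so the across-period effect alone puts I higher.
Br > I: Br sits above I in group 17, so the down-group effect alone puts Br higher.
Tabulated electronegativity (Pauling): Mg 1.31, K 0.82, Br 2.96, In 1.78, I 2.66.
So from lowest to highest: K < Mg < In < I < Br.

K < Mg < In < I < Br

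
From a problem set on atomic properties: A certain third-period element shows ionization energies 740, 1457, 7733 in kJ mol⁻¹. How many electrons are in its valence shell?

Look for the largest jump between consecutive ionization energies: IE3/IE2 ≈ 5.3, far larger than any earlier ratio.
That jump marks the point where a core electron is being removed. So the atom has 2 valence electrons.

2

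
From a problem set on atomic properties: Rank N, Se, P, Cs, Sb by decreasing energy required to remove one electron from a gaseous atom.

Across a period the outer electron is held more tightly (higher IE₁); down a group it sits in a higher shell, more shielded, and comes off more easily.
Here both period and group differ, so the two effects have to be weighed against each other.
Sb > Cs: both effects reinforce here, so Sb is clearly the higher of the two.
Se > Sb: both effects reinforce here, so Se is clearly the higher of the two.
P > Se: period and group pull opposite ways; the down-group shift dominates (1012 vs 941 kJ/mol).
N > P: they share group 15; the group trend gives N the larger value.
Approximate values (kJ/mol): N 1402, P 1012, Se 941, Sb 831, Cs 376.
So from highest to lowest: N > P > Se > Sb > Cs.

N > P > Se > Sb > Cs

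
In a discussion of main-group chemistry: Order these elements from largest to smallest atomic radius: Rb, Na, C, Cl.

Rb > Na > Cl > C

C is in period 2, group 14; Na is in period 3, group 1; Cl is in period 3, group 17; Rb is in period 5, group 1.
Moving right in a period, electrons are added to the same shell under a stronger nuclear pull, so atoms get smaller; moving down, a new shell is opened and atoms get larger.
These span different periods and groups, so the two trends combine.
Cl > C: period and group pull opposite ways; the down-group shift dominates (99 vs 75 pm).
Na > Cl: both are in period 3; the period trend gives Na the larger value.
Rb > Na: they share group 1; the group trend gives Rb the larger value.
For reference (pm): C 75, Na 155, Cl 99, Rb 210.
So from largest to smallest: Rb > Na > Cl > C.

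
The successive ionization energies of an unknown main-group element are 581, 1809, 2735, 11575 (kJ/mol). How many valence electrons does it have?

3

Look for the largest jump between consecutive ionization energies: IE4/IE3 ≈ 4.2, far larger than any earlier ratio.
That jump marks the point where a core electron is being removed. So the atom has 3 valence electrons.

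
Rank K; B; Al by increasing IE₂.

Al, B, K

IE_2 is the cost of taking one more electron from the +1 cation: K⁺ is the bare [Ar] core; B⁺ still has 2 valence electrons; Al⁺ still has 2 valence electrons.
Breaking into a closed-shell core is much more expensive than removing a leftover valence electron — K has the largest IE_2 here.
Valence configurations: B⁺ [He]2s², Al⁺ [Ne]3s².
Approximate IE_2 values (kJ/mol): K 3052, B 2427, Al 1817.
Overall IE_2 order: Al < B < K.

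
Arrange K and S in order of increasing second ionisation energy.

S, K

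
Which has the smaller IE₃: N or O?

The third ionization energy removes an electron from the +2 ion. For each element: N²⁺ still has 3 valence electrons; O²⁺ still has 4 valence electrons.
All are still removing valence electrons, so compare the +2 ions as you would atoms: IE_3 generally rises across a period (higher Z_eff) and falls down a group (larger shell), subject to the usual subshell exceptions.
Valence configurations: N²⁺ [He]2s²2p¹, O²⁺ [He]2s²2p².
Tabulated IE_3 (kJ/mol): N 4578, O 5300.
Hence IE_3: N < O.

N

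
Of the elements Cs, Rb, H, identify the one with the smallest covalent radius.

H is in period 1, group 1; Rb is in period 5, group 1; Cs is in period 6, group 1.
Across a period the added protons contract the valence shell; down a group each new principal shell makes the atom larger.
All are in group 1, so atomic radius increases down the group.
The smallest covalent radius among these belongs to H.

H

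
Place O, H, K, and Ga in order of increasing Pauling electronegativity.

Atoms toward the upper right of the periodic table pull bonding electrons most strongly.
Here both period and group differ, so the two effects have to be weighed against each other.
Ga > K: Ga lies to the right of K in period 4, so the across-period effect alone puts Ga higher.
H > Ga: the two effects oppose for this pair; the down-group effect wins (2.20 vs 1.81).
O > H: period and group pull opposite ways; the across-period shift dominates (3.44 vs 2.20).
For reference (Pauling): H 2.20, O 3.44, K 0.82, Ga 1.81.
So from lowest to highest: K < Ga < H < O.

K < Ga < H < O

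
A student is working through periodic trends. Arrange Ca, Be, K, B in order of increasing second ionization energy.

Ca < Be < B < K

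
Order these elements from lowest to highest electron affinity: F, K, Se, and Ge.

F is in period 2, group 17; K is in period 4, group 1; Ge is in period 4, group 14; Se is in period 4, group 16.
Electron affinity generally becomes more exothermic across a period toward the halogens and less exothermic down a group.
Here both period and group differ, so the two effects have to be weighed against each other.
Ge > K: both are in period 4; the period trend gives Ge the larger value.
Se > Ge: Se lies to the right of Ge in period 4, so the across-period effect alone puts Se higher.
F > Se: both effects reinforce here, so F is clearly the higher of the two.
Tabulated electron affinity (kJ/mol): F 328, K 48, Ge 119, Se 195.
So from lowest to highest: K < Ge < Se < F.

K < Ge < Se < F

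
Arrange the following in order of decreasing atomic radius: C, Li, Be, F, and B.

Li is in period 2, group 1; Be is in period 2, group 2; B is in period 2, group 13; C is in period 2, group 14; F is in period 2, group 17.
Radius decreases left→right (rising Z_eff, same n) and increases top→bottom (higher n).
All lie in period 2, so atomic radius increases right to left.
So from largest to smallest: Li > Be > B > C > F.

Li, Be, B, C, F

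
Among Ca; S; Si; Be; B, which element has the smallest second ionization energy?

IE_2 is the cost of taking one more electron from the +1 cation: Ca⁺ still has 1 valence electron; S⁺ still has 5 valence electrons; Si⁺ still has 3 valence electrons; Be⁺ still has 1 valence electron; B⁺ still has 2 valence electrons.
All are still removing valence electrons, so compare the +1 ions as you would atoms: IE_2 generally rises across a period (higher Z_eff) and falls down a group (larger shell), subject to the usual subshell exceptions.
Valence configurations: Ca⁺ [Ar]4s¹, S⁺ [Ne]3s²3p³, Si⁺ [Ne]3s²3p¹, Be⁺ [He]2s¹, B⁺ [He]2s².
Tabulated IE_2 (kJ/mol): Ca 1145, S 2252, Si 1577, Be 1757, B 2427.
Putting it together, IE_2: Ca < Si < Be < S < B.

Ca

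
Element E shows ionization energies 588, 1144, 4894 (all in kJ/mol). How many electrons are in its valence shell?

Look for the largest jump between consecutive ionization energies: IE3/IE2 ≈ 4.3, far larger than any earlier ratio.
That jump marks the point where a core electron is being removed. So the atom has 2 valence electrons.

2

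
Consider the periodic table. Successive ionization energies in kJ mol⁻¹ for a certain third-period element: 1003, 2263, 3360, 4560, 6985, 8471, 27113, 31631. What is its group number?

Group 16

Look for the largest jump between consecutive ionization energies: IE7/IE6 ≈ 3.2, far larger than any earlier ratio.
That jump marks the point where a core electron is being removed. So the atom has 6 valence electrons.
A main-group element with 6 valence electrons is in group 16.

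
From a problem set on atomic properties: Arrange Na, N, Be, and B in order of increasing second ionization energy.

Consider each +1 ion: Na⁺ is the bare [Ne] core; N⁺ still has 4 valence electrons; Be⁺ still has 1 valence electron; B⁺ still has 2 valence electrons.
Pulling an electron out of a noble-gas core costs far more than removing a remaining valence electron, so Na sits at the high end of IE_2.
Valence configurations: N⁺ [He]2s²2p², Be⁺ [He]2s¹, B⁺ [He]2s².
Approximate IE_2 values (kJ/mol): Na 4562, N 2856, Be 1757, B 2427.
So the second ionization energies run Be < B < N < Na.

Be < B < N < Na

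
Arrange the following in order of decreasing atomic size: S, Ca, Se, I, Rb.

Rb > Ca > I > Se > S

Atomic radius shrinks across a period as nuclear charge pulls the same shell inward, and grows down a group as new shells are added.
Neither a single period nor a single group — weigh both effects.
Se > S: Se sits below S in group 16, so the down-group effect alone puts Se larger.
I > Se: the two effects oppose for this pair; the down-group effect wins (133 vs 116 pm).
Ca > I: period and group pull opposite ways; the across-period shift dominates (171 vs 133 pm).
Rb > Ca: relative to Ca, both the across-period and down-group shifts push Rb's atomic radius up.
Tabulated atomic radius (pm): S 103, Ca 171, Se 116, Rb 210, I 133.
So from largest to smallest: Rb > Ca > I > Se > S.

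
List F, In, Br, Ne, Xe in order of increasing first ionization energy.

F is in period 2, group 17; Ne is in period 2, group 18; Br is in period 4, group 17; In is in period 5, group 13; Xe is in period 5, group 18.
IE₁ increases left→right with effective nuclear charge and decreases top→bottom as the valence shell moves farther out.
These span different periods and groups, so the two trends combine.
Br > In: both effects reinforce here, so Br is clearly the higher of the two.
Xe > Br: the two effects oppose for this pair; the across-period effect wins (1170 vs 1140 kJ/mol).
F > Xe: period and group pull opposite ways; the down-group shift dominates (1681 vs 1170 kJ/mol).
Ne > F: Ne lies to the right of F in period 2, so the across-period effect alone puts Ne higher.
Approximate values (kJ/mol): F 1681, Ne 2081, Br 1140, In 558, Xe 1170.
So from lowest to highest: In < Br < Xe < F < Ne.

In, Br, Xe, F, Ne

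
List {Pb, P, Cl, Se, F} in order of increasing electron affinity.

F is in period 2, group 17; P is in period 3, group 15; Cl is in period 3, group 17; Se is in period 4, group 16; Pb is in period 6, group 14.
Adding an electron releases more energy for atoms nearer the top right (short of the noble gases).
These span different periods and groups, so the two trends combine.
P > Pb: both effects reinforce here, so P is clearly the higher of the two.
Se > P: period and group pull opposite ways; the across-period shift dominates (195 vs 72 kJ/mol).
F > Se: relative to Se, both the across-period and down-group shifts push F's electron affinity up.
Cl > F: this pair runs against the simple trend — see the exception note.
Note the exception: Cl has a higher electron affinity than F, contrary to the simple trend — F's small 2p subshell makes the incoming electron feel strong e⁻–e⁻ repulsion, so Cl actually releases more energy on gaining an electron.
Tabulated electron affinity (kJ/mol): F 328, P 72, Cl 349, Se 195, Pb 35.
So from lowest to highest: Pb < P < Se < F < Cl.

Pb < P < Se < F < Cl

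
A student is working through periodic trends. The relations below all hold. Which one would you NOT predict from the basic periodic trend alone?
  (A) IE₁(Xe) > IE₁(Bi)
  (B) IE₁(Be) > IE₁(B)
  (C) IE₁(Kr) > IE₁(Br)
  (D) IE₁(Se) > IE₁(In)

The general trend: IE₁ increases across a period and decreases down a group.
(A) Xe (period 5, group 18) vs Bi (period 6, group 15): the stated order agrees with the simple trend.
(B) Be (period 2, group 2) vs B (period 2, group 13): the stated order contradicts the simple trend.
(C) Kr (period 4, group 18) vs Br (period 4, group 17): the stated order agrees with the simple trend.
(D) Se (period 4, group 16) vs In (period 5, group 13): the stated order agrees with the simple trend.
The exception is (B): removing B's lone 2p electron is easier than breaking Be's filled 2s².

(B)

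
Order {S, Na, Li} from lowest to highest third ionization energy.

S < Na < Li

IE_3 is the cost of taking one more electron from the +2 cation: S²⁺ still has 4 valence electrons; Na²⁺ is already 1 electron into the core; Li²⁺ is already 1 electron into the core.
Pulling an electron out of a noble-gas core costs far more than removing a remaining valence electron, so Na and Li sit at the high end of IE_3.
Tabulated IE_3 (kJ/mol): S 3357, Na 6910, Li 11815.
Putting it together, IE_3: S < Na < Li.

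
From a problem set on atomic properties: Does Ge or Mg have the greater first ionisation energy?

Across a period the outer electron is held more tightly (higher IE₁); down a group it sits in a higher shell, more shielded, and comes off more easily.
Neither a single period nor a single group — weigh both effects.
Ge > Mg: the two effects oppose for this pair; the across-period effect wins (762 vs 738 kJ/mol).
Approximate values (kJ/mol): Mg 738, Ge 762.
So Ge has the greater first ionisation energy (Ge > Mg).

Ge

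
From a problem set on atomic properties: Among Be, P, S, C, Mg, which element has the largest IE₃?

Be

After 2 electrons have been removed, what remains? Be²⁺ is the bare [He] core; P²⁺ still has 3 valence electrons; S²⁺ still has 4 valence electrons; C²⁺ still has 2 valence electrons; Mg²⁺ is the bare [Ne] core.
Pulling an electron out of a noble-gas core costs far more than removing a remaining valence electron, so Mg and Be sit at the high end of IE_3.
Valence configurations: P²⁺ [Ne]3s²3p¹, S²⁺ [Ne]3s²3p², C²⁺ [He]2s².
The numbers (kJ/mol): Be 14849, P 2914, S 3357, C 4620, Mg 7733.
So the third ionization energies run P < S < C < Mg < Be.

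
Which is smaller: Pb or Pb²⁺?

Forming Pb²⁺ removes 2 electrons from Pb. Fewer electrons for the same nuclear charge means less shielding and a higher Z_eff on the remaining electrons.
A cation is smaller than its parent atom: Pb²⁺ < Pb.

Pb²⁺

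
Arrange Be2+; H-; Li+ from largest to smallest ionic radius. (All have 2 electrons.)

All of these have 2 electrons, so size is governed by nuclear charge alone: the more protons, the stronger the pull on the same electron cloud, and the smaller the ion.
Nuclear charges: Be2+ (Z=4), Li+ (Z=3), H- (Z=1).
Largest to smallest: H- > Li+ > Be2+.

H- > Li+ > Be2+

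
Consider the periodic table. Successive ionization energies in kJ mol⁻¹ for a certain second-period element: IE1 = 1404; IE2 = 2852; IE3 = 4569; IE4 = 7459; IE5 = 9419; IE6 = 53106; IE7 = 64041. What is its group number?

Look for the largest jump between consecutive ionization energies: IE6/IE5 ≈ 5.6, far larger than any earlier ratio.
That jump marks the point where a core electron is being removed. So the atom has 5 valence electrons.
A main-group element with 5 valence electrons is in group 15.

Group 15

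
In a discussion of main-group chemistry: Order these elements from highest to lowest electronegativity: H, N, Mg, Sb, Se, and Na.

H is in period 1, group 1; N is in period 2, group 15; Na is in period 3, group 1; Mg is in period 3, group 2; Se is in period 4, group 16; Sb is in period 5, group 15.
EN rises left→right (higher Z_eff, smaller atoms) and falls top→bottom (larger, more shielded atoms).
Neither a single period nor a single group — weigh both effects.
Mg > Na: Mg lies to the right of Na in period 3, so the across-period effect alone puts Mg higher.
Sb > Mg: the two effects oppose for this pair; the across-period effect wins (2.05 vs 1.31).
H > Sb: the two effects oppose for this pair; the down-group effect wins (2.20 vs 2.05).
Se > H: period and group pull opposite ways; the across-period shift dominates (2.55 vs 2.20).
N > Se: the two effects oppose for this pair; the down-group effect wins (3.04 vs 2.55).
For reference (Pauling): H 2.20, N 3.04, Na 0.93, Mg 1.31, Se 2.55, Sb 2.05.
So from highest to lowest: N > Se > H > Sb > Mg > Na.

N > Se > H > Sb > Mg > Na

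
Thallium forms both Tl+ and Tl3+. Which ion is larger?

Both ions have Z = 81 protons, but Tl3+ has lost more electrons, so its remaining electrons feel a larger effective nuclear charge per electron and are pulled in more tightly.
Higher positive charge → smaller ion, so Tl+ > Tl3+.

Tl+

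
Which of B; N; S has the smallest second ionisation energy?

IE_2 is the cost of taking one more electron from the +1 cation: B⁺ still has 2 valence electrons; N⁺ still has 4 valence electrons; S⁺ still has 5 valence electrons.
All are still removing valence electrons, so compare the +1 ions as you would atoms: IE_2 generally rises across a period (higher Z_eff) and falls down a group (larger shell), subject to the usual subshell exceptions.
Valence configurations: B⁺ [He]2s², N⁺ [He]2s²2p², S⁺ [Ne]3s²3p³.
The numbers (kJ/mol): B 2427, N 2856, S 2252.
Hence IE_2: S < B < N.

S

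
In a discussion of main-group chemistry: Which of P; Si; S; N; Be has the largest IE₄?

The fourth ionization energy removes an electron from the +3 ion. For each element: P³⁺ still has 2 valence electrons; Si³⁺ still has 1 valence electron; S³⁺ still has 3 valence electrons; N³⁺ still has 2 valence electrons; Be³⁺ is already 1 electron into the core.
Core electrons are held far more tightly than valence electrons, so Be tops the IE_4 order.
Valence configurations: P³⁺ [Ne]3s², Si³⁺ [Ne]3s¹, S³⁺ [Ne]3s²3p¹, N³⁺ [He]2s².
S³⁺ loses a lone 3p electron whereas P³⁺ must break into a filled 3s² pair, so IE_4(P) > IE_4(S) even though S has the higher nuclear charge.
Tabulated IE_4 (kJ/mol): P 4964, Si 4356, S 4556, N 7475, Be 21007.
Hence IE_4: Si < S < P < N < Be.

Be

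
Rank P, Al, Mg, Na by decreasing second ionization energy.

Na > P > Al > Mg

Consider each +1 ion: P⁺ still has 4 valence electrons; Al⁺ still has 2 valence electrons; Mg⁺ still has 1 valence electron; Na⁺ is the bare [Ne] core.
Core electrons are held far more tightly than valence electrons, so Na tops the IE_2 order.
Valence configurations: P⁺ [Ne]3s²3p², Al⁺ [Ne]3s², Mg⁺ [Ne]3s¹.
Approximate IE_2 values (kJ/mol): P 1907, Al 1817, Mg 1451, Na 4562.
Hence IE_2: Mg < Al < P < Na.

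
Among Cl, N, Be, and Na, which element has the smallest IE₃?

Cl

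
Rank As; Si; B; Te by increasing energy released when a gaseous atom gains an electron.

B is in period 2, group 13; Si is in period 3, group 14; As is in period 4, group 15; Te is in period 5, group 16.
EA tends to increase across a period and decrease down a group, though the pattern is less regular than for IE or radius.
These sit on a diagonal, where the across-period and down-group effects partly cancel.
As > B: the two effects oppose for this pair; the across-period effect wins (78 vs 27 kJ/mol).
Si > As: the two effects oppose for this pair; the down-group effect wins (134 vs 78 kJ/mol).
Te > Si: the two effects oppose for this pair; the across-period effect wins (190 vs 134 kJ/mol).
Approximate values (kJ/mol): B 27, Si 134, As 78, Te 190.
So from lowest to highest: B < As < Si < Te.

B < As < Si < Te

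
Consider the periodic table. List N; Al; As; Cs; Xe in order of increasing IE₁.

IE₁ increases left→right with effective nuclear charge and decreases top→bottom as the valence shell moves farther out.
Neither a single period nor a single group — weigh both effects.
Al > Cs: both effects reinforce here, so Al is clearly the higher of the two.
As > Al: the two effects oppose for this pair; the across-period effect wins (947 vs 578 kJ/mol).
Xe > As: the two effects oppose for this pair; the across-period effect wins (1170 vs 947 kJ/mol).
N > Xe: period and group pull opposite ways; the down-group shift dominates (1402 vs 1170 kJ/mol).
For reference (kJ/mol): N 1402, Al 578, As 947, Xe 1170, Cs 376.
So from lowest to highest: Cs < Al < As < Xe < N.

Cs < Al < As < Xe < N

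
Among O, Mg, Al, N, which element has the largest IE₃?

Mg

Consider each +2 ion: O²⁺ still has 4 valence electrons; Mg²⁺ is the bare [Ne] core; Al²⁺ still has 1 valence electron; N²⁺ still has 3 valence electrons.
Pulling an electron out of a noble-gas core costs far more than removing a remaining valence electron, so Mg sits at the high end of IE_3.
Valence configurations: O²⁺ [He]2s²2p², Al²⁺ [Ne]3s¹, N²⁺ [He]2s²2p¹.
Tabulated IE_3 (kJ/mol): O 5300, Mg 7733, Al 2745, N 4578.
Overall IE_3 order: Al < N < O < Mg.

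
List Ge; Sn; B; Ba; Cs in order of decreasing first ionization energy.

B > Ge > Sn > Ba > Cs

B is in period 2, group 13; Ge is in period 4, group 14; Sn is in period 5, group 14; Cs is in period 6, group 1; Ba is in period 6, group 2.
Across a period the outer electron is held more tightly (higher IE₁); down a group it sits in a higher shell, more shielded, and comes off more easily.
These span different periods and groups, so the two trends combine.
Ba > Cs: Ba lies to the right of Cs in period 6, so the across-period effect alone puts Ba higher.
Sn > Ba: relative to Ba, both the across-period and down-group shifts push Sn's first ionization energy up.
Ge > Sn: they share group 14; the group trend gives Ge the larger value.
B > Ge: the two effects oppose for this pair; the down-group effect wins (801 vs 762 kJ/mol).
Tabulated first ionization energy (kJ/mol): B 801, Ge 762, Sn 709, Cs 376, Ba 503.
So from highest to lowest: B > Ge > Sn > Ba > Cs.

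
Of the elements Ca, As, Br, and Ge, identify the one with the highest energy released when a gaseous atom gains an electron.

Ca is in period 4, group 2; Ge is in period 4, group 14; As is in period 4, group 15; Br is in period 4, group 17.
Adding an electron releases more energy for atoms nearer the top right (short of the noble gases).
All lie in period 4; the across-period trend (electron affinity increases left to right) applies, with the exception below.
Note the exception: Ge has a higher electron affinity than As, contrary to the simple trend — adding an electron to As's half-filled 4p³ is unfavourable, so Ge (4p²) has the more exothermic EA.
Tabulated electron affinity (kJ/mol): Ca 2, Ge 119, As 78, Br 325.
The highest energy released when a gaseous atom gains an electron among these belongs to Br.

Br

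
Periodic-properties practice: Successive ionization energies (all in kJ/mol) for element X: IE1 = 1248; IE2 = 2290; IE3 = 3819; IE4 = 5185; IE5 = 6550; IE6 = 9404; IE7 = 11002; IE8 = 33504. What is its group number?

Group 17

Look for the largest jump between consecutive ionization energies: IE8/IE7 ≈ 3.0, far larger than any earlier ratio.
That jump marks the point where a core electron is being removed. So the atom has 7 valence electrons.
A main-group element with 7 valence electrons is in group 17.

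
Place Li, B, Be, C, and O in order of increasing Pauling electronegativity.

Li, Be, B, C, O

Li is in period 2, group 1; Be is in period 2, group 2; B is in period 2, group 13; C is in period 2, group 14; O is in period 2, group 16.
EN rises left→right (higher Z_eff, smaller atoms) and falls top→bottom (larger, more shielded atoms).
All lie in period 2, so electronegativity increases left to right.
So from lowest to highest: Li < Be < B < C < O.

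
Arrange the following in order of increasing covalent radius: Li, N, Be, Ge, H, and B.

H is in period 1, group 1; Li is in period 2, group 1; Be is in period 2, group 2; B is in period 2, group 13; N is in period 2, group 15; Ge is in period 4, group 14.
Radius decreases left→right (rising Z_eff, same n) and increases top→bottom (higher n).
Neither a single period nor a single group — weigh both effects.
N > H: the two effects oppose for this pair; the down-group effect wins (71 vs 32 pm).
B > N: both are in period 2; the period trend gives B the larger value.
Be > B: both are in period 2; the period trend gives Be the larger value.
Ge > Be: the two effects oppose for this pair; the down-group effect wins (121 vs 102 pm).
Li > Ge: period and group pull opposite ways; the across-period shift dominates (133 vs 121 pm).
Tabulated atomic radius (pm): H 32, Li 133, Be 102, B 85, N 71, Ge 121.
So from smallest to largest: H < N < B < Be < Ge < Li.

H < N < B < Be < Ge < Li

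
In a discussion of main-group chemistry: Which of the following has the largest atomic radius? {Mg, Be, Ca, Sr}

Sr

Be is in period 2, group 2; Mg is in period 3, group 2; Ca is in period 4, group 2; Sr is in period 5, group 2.
Across a period the added protons contract the valence shell; down a group each new principal shell makes the atom larger.
All are in group 2, so atomic radius increases down the group.
The largest atomic radius among these belongs to Sr.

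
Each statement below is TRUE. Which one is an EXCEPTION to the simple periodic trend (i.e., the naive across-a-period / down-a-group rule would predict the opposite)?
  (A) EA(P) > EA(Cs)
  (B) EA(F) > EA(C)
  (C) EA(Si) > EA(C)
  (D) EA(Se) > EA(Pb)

(C)

The general trend: electron affinity increases across a period and decreases down a group.
(A) P (period 3, group 15) vs Cs (period 6, group 1): the stated order agrees with the simple trend.
(B) F (period 2, group 17) vs C (period 2, group 14): the stated order agrees with the simple trend.
(C) Si (period 3, group 14) vs C (period 2, group 14): the stated order contradicts the simple trend.
(D) Se (period 4, group 16) vs Pb (period 6, group 14): the stated order agrees with the simple trend.
The exception is (C): Si's larger, more diffuse 3p orbitals accept an added electron slightly more readily than C's compact 2p.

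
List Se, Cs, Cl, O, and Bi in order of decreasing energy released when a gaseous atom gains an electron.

Cl > Se > O > Bi > Cs

EA tends to increase across a period and decrease down a group, though the pattern is less regular than for IE or radius.
Neither a single period nor a single group — weigh both effects.
Bi > Cs: both are in period 6; the period trend gives Bi the larger value.
O > Bi: relative to Bi, both the across-period and down-group shifts push O's electron affinity up.
Se > O: this pair runs against the simple trend — see the exception note.
Cl > Se: relative to Se, both the across-period and down-group shifts push Cl's electron affinity up.
Note the exception: Se has a higher electron affinity than O, contrary to the simple trend — O's compact 2p subshell gives strong electron–electron repulsion on the added electron.
Approximate values (kJ/mol): O 141, Cl 349, Se 195, Cs 46, Bi 91.
So from highest to lowest: Cl > Se > O > Bi > Cs.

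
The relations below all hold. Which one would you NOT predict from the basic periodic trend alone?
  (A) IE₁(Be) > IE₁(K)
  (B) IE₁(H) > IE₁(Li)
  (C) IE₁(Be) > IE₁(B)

(C)

The general trend: first ionisation energy increases across a period and decreases down a group.
(A) Be (period 2, group 2) vs K (period 4, group 1): the stated order agrees with the simple trend.
(B) H (period 1, group 1) vs Li (period 2, group 1): the stated order agrees with the simple trend.
(C) Be (period 2, group 2) vs B (period 2, group 13): the stated order contradicts the simple trend.
The exception is (C): removing B's lone 2p electron is easier than breaking Be's filled 2s².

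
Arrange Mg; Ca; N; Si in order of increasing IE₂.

The second ionization energy removes an electron from the +1 ion. For each element: Mg⁺ still has 1 valence electron; Ca⁺ still has 1 valence electron; N⁺ still has 4 valence electrons; Si⁺ still has 3 valence electrons.
All are still removing valence electrons, so compare the +1 ions as you would atoms: IE_2 generally rises across a period (higher Z_eff) and falls down a group (larger shell), subject to the usual subshell exceptions.
Valence configurations: Mg⁺ [Ne]3s¹, Ca⁺ [Ar]4s¹, N⁺ [He]2s²2p², Si⁺ [Ne]3s²3p¹.
Approximate IE_2 values (kJ/mol): Mg 1451, Ca 1145, N 2856, Si 1577.
Hence IE_2: Ca < Mg < Si < N.

Ca < Mg < Si < N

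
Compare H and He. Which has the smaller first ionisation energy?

H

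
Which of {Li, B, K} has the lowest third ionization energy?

B

Consider each +2 ion: Li²⁺ is already 1 electron into the core; B²⁺ still has 1 valence electron; K²⁺ is already 1 electron into the core.
Breaking into a closed-shell core is much more expensive than removing a leftover valence electron — K and Li have the largest IE_3 here.
Tabulated IE_3 (kJ/mol): Li 11815, B 3660, K 4420.
Putting it together, IE_3: B < K < Li.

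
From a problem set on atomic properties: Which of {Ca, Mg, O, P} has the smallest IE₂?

Ca

IE_2 is the cost of taking one more electron from the +1 cation: Ca⁺ still has 1 valence electron; Mg⁺ still has 1 valence electron; O⁺ still has 5 valence electrons; P⁺ still has 4 valence electrons.
All are still removing valence electrons, so compare the +1 ions as you would atoms: IE_2 generally rises across a period (higher Z_eff) and falls down a group (larger shell), subject to the usual subshell exceptions.
Valence configurations: Ca⁺ [Ar]4s¹, Mg⁺ [Ne]3s¹, O⁺ [He]2s²2p³, P⁺ [Ne]3s²3p².
Tabulated IE_2 (kJ/mol): Ca 1145, Mg 1451, O 3388, P 1907.
Hence IE_2: Ca < Mg < P < O.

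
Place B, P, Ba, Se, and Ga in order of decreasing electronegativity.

Se > P > B > Ga > Ba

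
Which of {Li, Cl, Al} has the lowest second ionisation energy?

Al

IE_2 is the cost of taking one more electron from the +1 cation: Li⁺ is the bare [He] core; Cl⁺ still has 6 valence electrons; Al⁺ still has 2 valence electrons.
Breaking into a closed-shell core is much more expensive than removing a leftover valence electron — Li has the largest IE_2 here.
Valence configurations: Cl⁺ [Ne]3s²3p⁴, Al⁺ [Ne]3s².
Tabulated IE_2 (kJ/mol): Li 7298, Cl 2298, Al 1817.
Hence IE_2: Al < Cl < Li.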